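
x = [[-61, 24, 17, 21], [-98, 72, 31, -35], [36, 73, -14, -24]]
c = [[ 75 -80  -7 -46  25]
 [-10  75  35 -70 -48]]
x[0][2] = 17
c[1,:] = [-10, 75, 35, -70, -48]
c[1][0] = -10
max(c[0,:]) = 75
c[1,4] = -48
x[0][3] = 21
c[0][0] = 75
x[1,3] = -35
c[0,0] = 75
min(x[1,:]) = -98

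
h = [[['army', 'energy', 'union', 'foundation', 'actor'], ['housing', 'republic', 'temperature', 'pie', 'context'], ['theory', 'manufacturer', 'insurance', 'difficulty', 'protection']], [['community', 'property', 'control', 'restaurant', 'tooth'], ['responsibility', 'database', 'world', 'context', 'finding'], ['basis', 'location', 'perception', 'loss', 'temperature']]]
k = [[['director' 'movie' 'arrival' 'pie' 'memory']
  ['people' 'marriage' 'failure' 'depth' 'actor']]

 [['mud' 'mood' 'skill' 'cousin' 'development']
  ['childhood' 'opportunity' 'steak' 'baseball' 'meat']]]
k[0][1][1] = 'marriage'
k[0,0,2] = 'arrival'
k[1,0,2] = 'skill'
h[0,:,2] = ['union', 'temperature', 'insurance']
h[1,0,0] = 'community'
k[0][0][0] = 'director'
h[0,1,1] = 'republic'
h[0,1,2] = 'temperature'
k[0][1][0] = 'people'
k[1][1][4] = 'meat'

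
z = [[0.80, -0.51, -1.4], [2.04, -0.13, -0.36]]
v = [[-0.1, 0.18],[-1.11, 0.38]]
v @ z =[[0.29,  0.03,  0.08], [-0.11,  0.52,  1.42]]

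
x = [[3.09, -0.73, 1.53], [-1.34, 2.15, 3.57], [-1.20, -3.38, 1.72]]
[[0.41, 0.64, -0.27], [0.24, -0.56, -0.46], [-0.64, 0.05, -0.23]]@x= [[0.73, 1.99, 2.45], [2.04, 0.18, -2.42], [-1.77, 1.35, -1.2]]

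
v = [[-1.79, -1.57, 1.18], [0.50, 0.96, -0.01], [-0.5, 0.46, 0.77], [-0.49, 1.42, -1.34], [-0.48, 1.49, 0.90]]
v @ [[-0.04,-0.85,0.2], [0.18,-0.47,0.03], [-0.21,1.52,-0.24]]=[[-0.46, 4.05, -0.69], [0.15, -0.89, 0.13], [-0.06, 1.38, -0.27], [0.56, -2.29, 0.27], [0.10, 1.08, -0.27]]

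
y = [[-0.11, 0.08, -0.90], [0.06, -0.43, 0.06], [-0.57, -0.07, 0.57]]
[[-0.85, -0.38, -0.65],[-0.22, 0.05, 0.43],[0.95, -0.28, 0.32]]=y @ [[-0.65, 0.81, 0.17], [0.57, 0.04, -0.90], [1.08, 0.33, 0.62]]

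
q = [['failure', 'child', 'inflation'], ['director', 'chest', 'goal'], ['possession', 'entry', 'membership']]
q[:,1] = ['child', 'chest', 'entry']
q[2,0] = 'possession'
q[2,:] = ['possession', 'entry', 'membership']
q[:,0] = ['failure', 'director', 'possession']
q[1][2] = 'goal'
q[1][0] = 'director'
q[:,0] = ['failure', 'director', 'possession']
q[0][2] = 'inflation'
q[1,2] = 'goal'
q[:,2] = ['inflation', 'goal', 'membership']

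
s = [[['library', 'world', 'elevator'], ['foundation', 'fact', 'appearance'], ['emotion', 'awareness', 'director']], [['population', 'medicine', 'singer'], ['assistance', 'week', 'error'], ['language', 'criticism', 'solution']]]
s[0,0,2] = 'elevator'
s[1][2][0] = 'language'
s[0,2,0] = 'emotion'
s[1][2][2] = 'solution'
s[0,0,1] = 'world'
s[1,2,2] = 'solution'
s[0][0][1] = 'world'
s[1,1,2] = 'error'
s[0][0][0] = 'library'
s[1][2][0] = 'language'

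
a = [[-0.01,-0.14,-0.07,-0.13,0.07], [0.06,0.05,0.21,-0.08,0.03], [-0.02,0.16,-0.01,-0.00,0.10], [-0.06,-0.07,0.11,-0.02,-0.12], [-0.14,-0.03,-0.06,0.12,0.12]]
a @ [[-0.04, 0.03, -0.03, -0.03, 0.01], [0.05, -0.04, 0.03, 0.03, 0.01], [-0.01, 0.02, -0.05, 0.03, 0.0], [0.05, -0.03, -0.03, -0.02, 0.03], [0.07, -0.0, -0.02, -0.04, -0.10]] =[[-0.01, 0.01, 0.00, -0.01, -0.01], [-0.0, 0.01, -0.01, 0.01, -0.0], [0.02, -0.01, 0.00, 0.0, -0.01], [-0.01, 0.00, -0.00, 0.01, 0.01], [0.02, -0.01, 0.0, -0.01, -0.01]]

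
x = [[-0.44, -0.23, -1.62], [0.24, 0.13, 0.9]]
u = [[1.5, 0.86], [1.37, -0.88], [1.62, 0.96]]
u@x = [[-0.45, -0.23, -1.66], [-0.81, -0.43, -3.01], [-0.48, -0.25, -1.76]]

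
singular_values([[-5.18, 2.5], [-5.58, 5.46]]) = [9.58, 1.5]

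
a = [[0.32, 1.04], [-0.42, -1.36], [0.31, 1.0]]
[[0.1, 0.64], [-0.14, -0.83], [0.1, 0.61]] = a @[[0.91, -0.12], [-0.18, 0.65]]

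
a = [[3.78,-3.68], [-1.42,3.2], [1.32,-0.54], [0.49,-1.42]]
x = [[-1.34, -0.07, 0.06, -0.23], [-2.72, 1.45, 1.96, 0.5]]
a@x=[[4.94, -5.60, -6.99, -2.71],  [-6.8, 4.74, 6.19, 1.93],  [-0.3, -0.88, -0.98, -0.57],  [3.21, -2.09, -2.75, -0.82]]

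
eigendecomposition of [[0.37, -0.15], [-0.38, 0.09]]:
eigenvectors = [[0.74, 0.34], [-0.67, 0.94]]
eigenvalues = [0.51, -0.05]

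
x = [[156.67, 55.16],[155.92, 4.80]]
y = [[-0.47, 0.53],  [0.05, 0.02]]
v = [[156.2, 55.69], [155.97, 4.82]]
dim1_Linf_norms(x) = [156.67, 155.92]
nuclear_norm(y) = 0.76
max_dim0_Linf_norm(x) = 156.67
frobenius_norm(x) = 227.86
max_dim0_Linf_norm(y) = 0.53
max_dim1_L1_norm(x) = 211.83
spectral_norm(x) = 225.18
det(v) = -7933.09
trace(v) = 161.02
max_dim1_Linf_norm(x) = 156.67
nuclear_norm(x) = 260.04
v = x + y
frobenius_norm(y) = 0.71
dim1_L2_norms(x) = [166.1, 155.99]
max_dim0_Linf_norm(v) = 156.2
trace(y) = -0.45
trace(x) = 161.47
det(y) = -0.04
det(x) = -7848.53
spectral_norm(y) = 0.71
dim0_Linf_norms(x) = [156.67, 55.16]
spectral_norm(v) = 224.96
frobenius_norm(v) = 227.71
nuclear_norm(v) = 260.22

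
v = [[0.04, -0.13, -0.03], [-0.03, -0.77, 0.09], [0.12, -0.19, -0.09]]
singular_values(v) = [0.81, 0.17, 0.0]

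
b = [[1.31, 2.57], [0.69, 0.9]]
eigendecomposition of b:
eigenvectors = [[0.91, -0.86], [0.41, 0.52]]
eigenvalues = [2.45, -0.24]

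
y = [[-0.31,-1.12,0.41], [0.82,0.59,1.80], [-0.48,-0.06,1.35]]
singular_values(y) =[2.34, 1.42, 0.61]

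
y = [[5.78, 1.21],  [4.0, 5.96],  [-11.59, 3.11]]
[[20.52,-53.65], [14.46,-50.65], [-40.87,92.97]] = y @ [[3.54, -8.73], [0.05, -2.64]]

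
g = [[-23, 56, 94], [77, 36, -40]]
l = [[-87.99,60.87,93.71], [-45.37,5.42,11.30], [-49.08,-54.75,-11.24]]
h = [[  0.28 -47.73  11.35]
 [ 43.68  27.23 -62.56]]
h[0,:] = [0.28, -47.73, 11.35]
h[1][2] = -62.56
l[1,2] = 11.3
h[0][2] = 11.35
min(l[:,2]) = -11.24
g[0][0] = -23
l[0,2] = 93.71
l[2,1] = -54.75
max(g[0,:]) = 94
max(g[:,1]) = 56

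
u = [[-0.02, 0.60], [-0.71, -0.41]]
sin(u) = [[-0.05,0.62], [-0.74,-0.46]]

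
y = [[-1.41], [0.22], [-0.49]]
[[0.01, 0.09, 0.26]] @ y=[[-0.12]]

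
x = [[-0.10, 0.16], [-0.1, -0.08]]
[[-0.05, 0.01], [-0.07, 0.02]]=x@ [[0.6, -0.16], [0.09, -0.02]]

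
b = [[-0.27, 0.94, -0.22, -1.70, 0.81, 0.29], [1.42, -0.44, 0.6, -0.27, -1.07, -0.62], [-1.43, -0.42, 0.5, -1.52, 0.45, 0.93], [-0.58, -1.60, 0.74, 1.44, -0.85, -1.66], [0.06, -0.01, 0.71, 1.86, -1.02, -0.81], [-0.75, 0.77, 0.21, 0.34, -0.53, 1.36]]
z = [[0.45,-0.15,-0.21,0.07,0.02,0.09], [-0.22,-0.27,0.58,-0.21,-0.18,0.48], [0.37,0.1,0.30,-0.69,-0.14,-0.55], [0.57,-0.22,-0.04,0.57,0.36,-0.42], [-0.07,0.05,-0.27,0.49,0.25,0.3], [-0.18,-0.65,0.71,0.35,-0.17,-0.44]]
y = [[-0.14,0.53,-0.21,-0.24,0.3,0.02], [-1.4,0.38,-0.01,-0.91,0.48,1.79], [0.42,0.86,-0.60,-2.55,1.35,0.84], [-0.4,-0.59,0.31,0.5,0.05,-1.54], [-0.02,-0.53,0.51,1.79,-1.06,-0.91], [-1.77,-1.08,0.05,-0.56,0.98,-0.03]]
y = z @ b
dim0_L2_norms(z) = [0.87, 0.76, 1.02, 1.1, 0.52, 1.0]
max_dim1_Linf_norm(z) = 0.71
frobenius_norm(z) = 2.21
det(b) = -6.07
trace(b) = 1.57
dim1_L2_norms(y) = [0.7, 2.52, 3.21, 1.8, 2.39, 2.36]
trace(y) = -0.95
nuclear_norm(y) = 9.95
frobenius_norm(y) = 5.63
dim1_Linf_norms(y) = [0.53, 1.79, 2.55, 1.54, 1.79, 1.77]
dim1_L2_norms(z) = [0.53, 0.87, 1.02, 1.0, 0.69, 1.14]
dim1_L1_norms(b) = [4.23, 4.42, 5.25, 6.87, 4.47, 3.96]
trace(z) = 0.86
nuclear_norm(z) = 4.46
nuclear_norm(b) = 11.46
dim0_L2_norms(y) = [2.33, 1.72, 0.87, 3.34, 2.06, 2.67]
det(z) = -0.00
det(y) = 0.00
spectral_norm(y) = 4.55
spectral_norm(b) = 4.45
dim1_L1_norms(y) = [1.44, 4.97, 6.62, 3.39, 4.82, 4.47]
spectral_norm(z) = 1.32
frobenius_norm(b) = 5.72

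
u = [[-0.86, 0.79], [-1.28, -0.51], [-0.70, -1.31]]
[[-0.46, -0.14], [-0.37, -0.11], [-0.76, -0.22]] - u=[[0.4, -0.93], [0.91, 0.40], [-0.06, 1.09]]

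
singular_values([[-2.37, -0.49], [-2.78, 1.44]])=[3.75, 1.27]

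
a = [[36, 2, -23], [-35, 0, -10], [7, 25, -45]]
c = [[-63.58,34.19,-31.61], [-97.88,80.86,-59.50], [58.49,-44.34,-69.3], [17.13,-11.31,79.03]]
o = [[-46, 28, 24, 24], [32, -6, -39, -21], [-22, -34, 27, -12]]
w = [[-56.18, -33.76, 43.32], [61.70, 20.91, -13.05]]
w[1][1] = 20.91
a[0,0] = 36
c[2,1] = -44.34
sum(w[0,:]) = -46.62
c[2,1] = -44.34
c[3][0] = 17.13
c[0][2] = -31.61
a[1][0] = -35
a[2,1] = 25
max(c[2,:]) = 58.49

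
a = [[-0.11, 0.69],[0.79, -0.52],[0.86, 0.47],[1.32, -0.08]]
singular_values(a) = [1.77, 0.98]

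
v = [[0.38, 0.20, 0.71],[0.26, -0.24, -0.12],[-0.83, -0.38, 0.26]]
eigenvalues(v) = [(0.38+0.75j), (0.38-0.75j), (-0.35+0j)]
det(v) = -0.25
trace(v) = 0.40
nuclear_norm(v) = 2.10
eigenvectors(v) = [[(0.01+0.65j),0.01-0.65j,-0.35+0.00j], [(0.19+0.04j),0.19-0.04j,(0.93+0j)], [-0.74+0.00j,(-0.74-0j),(0.1+0j)]]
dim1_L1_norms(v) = [1.29, 0.62, 1.47]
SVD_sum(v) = [[0.46,0.19,0.05], [0.12,0.05,0.01], [-0.81,-0.34,-0.09]] + [[-0.09, 0.05, 0.65],[0.02, -0.01, -0.17],[-0.05, 0.02, 0.35]] + [[0.02, -0.04, 0.01],  [0.11, -0.28, 0.04],  [0.03, -0.06, 0.01]]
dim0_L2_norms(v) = [0.95, 0.49, 0.77]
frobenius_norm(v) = 1.31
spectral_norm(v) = 1.02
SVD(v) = [[-0.49, 0.86, 0.13], [-0.13, -0.22, 0.97], [0.86, 0.46, 0.22]] @ diag([1.020912748030708, 0.7666667992109688, 0.31457778035963635]) @ [[-0.92, -0.39, -0.11], [-0.14, 0.07, 0.99], [0.37, -0.92, 0.12]]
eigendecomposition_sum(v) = [[0.19+0.36j, (0.04+0.15j), (0.34-0.13j)],[0.12-0.03j, 0.05-0.00j, (-0.02-0.11j)],[(-0.42+0.21j), (-0.17+0.04j), 0.13+0.39j]] + [[(0.19-0.36j), 0.04-0.15j, (0.34+0.13j)], [(0.12+0.03j), 0.05+0.00j, -0.02+0.11j], [-0.42-0.21j, (-0.17-0.04j), (0.13-0.39j)]] + [[-0.01-0.00j,0.13-0.00j,(0.03+0j)], [0.02+0.00j,-0.33+0.00j,-0.09-0.00j], [0j,(-0.04+0j),-0.01-0.00j]]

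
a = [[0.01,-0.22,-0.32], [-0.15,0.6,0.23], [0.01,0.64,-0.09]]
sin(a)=[[0.00, -0.18, -0.31], [-0.14, 0.53, 0.21], [0.02, 0.59, -0.10]]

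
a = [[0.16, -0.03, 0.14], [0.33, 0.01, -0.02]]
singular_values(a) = [0.37, 0.14]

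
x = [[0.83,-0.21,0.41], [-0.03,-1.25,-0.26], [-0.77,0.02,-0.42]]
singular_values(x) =[1.29, 1.28, 0.0]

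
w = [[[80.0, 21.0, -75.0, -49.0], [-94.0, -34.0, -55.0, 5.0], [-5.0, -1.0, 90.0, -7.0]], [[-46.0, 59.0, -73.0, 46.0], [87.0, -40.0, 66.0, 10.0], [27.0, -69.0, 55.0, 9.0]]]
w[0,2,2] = 90.0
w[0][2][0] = -5.0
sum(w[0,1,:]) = -178.0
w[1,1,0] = 87.0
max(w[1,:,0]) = 87.0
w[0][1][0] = -94.0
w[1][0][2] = -73.0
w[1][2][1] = -69.0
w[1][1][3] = 10.0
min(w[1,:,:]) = -73.0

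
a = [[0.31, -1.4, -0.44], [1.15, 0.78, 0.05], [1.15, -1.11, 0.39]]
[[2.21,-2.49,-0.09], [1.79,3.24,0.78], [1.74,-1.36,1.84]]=a @ [[1.93, 1.29, 0.79], [-0.40, 2.3, -0.27], [-2.38, -0.74, 1.61]]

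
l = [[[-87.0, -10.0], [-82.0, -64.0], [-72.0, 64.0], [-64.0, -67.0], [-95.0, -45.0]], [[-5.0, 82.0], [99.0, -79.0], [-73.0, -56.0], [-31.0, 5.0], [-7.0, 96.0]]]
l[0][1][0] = -82.0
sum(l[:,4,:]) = -51.0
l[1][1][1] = -79.0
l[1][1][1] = -79.0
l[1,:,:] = [[-5.0, 82.0], [99.0, -79.0], [-73.0, -56.0], [-31.0, 5.0], [-7.0, 96.0]]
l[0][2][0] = -72.0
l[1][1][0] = 99.0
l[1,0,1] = 82.0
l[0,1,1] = -64.0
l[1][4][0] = -7.0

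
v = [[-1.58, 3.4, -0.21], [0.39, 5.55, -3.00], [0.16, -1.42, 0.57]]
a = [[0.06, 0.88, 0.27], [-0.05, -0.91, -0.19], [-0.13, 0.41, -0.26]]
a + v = [[-1.52,4.28,0.06], [0.34,4.64,-3.19], [0.03,-1.01,0.31]]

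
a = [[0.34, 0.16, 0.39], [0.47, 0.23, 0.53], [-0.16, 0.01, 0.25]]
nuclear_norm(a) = 1.22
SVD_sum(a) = [[0.33, 0.16, 0.40], [0.45, 0.23, 0.55], [0.05, 0.03, 0.07]] + [[0.01, 0.00, -0.01], [0.02, 0.0, -0.02], [-0.21, -0.02, 0.18]] + [[0.00,-0.0,0.00], [-0.0,0.0,-0.0], [-0.0,0.00,-0.00]]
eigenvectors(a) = [[(0.23+0j),  (0.54+0.01j),  0.54-0.01j], [-0.95+0.00j,  (0.77+0j),  0.77-0.00j], [0.19+0.00j,  (-0.23+0.25j),  -0.23-0.25j]]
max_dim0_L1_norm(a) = 1.17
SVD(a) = [[-0.59, 0.05, 0.81], [-0.8, 0.09, -0.59], [-0.10, -1.0, -0.01]] @ diag([0.9247619267700499, 0.28456987259327243, 0.005946966352158164]) @ [[-0.61,-0.3,-0.73], [0.76,0.06,-0.65], [0.24,-0.95,0.19]]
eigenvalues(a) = [(0.01+0j), (0.41+0.18j), (0.41-0.18j)]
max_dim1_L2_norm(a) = 0.74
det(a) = 0.00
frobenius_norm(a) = 0.97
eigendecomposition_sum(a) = [[0.00+0.00j, (-0+0j), -0.00+0.00j], [(-0.01-0j), (0.01-0j), 0j], [0.00+0.00j, (-0+0j), -0.00+0.00j]] + [[(0.17+0.02j),(0.08-0.08j),(0.2-0.44j)], [0.24+0.03j,(0.11-0.12j),(0.26-0.63j)], [-0.08+0.07j,0.01+0.07j,(0.13+0.27j)]] + [[(0.17-0.02j), 0.08+0.08j, 0.20+0.44j], [0.24-0.03j, 0.11+0.12j, 0.26+0.63j], [(-0.08-0.07j), (0.01-0.07j), (0.13-0.27j)]]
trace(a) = 0.82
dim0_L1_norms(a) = [0.97, 0.4, 1.17]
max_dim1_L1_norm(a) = 1.23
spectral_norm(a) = 0.92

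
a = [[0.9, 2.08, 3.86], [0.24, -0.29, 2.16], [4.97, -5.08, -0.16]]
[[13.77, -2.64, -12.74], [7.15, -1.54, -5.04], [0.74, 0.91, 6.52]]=a @[[0.54, 0.17, -0.20], [0.28, 0.01, -1.4], [3.29, -0.73, -2.5]]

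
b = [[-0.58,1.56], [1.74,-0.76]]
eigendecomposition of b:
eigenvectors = [[0.71,-0.67],[0.71,0.74]]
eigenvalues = [0.98, -2.32]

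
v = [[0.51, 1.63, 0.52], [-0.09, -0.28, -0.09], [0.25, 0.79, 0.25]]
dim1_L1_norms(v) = [2.66, 0.46, 1.29]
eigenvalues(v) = [0.47, -0.0, 0.01]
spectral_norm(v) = 2.01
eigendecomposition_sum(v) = [[0.51, 1.66, 0.52], [-0.09, -0.29, -0.09], [0.25, 0.81, 0.26]] + [[-0.0, 0.0, 0.00],  [-0.00, 0.00, 0.0],  [0.00, -0.0, -0.00]] + [[-0.0,  -0.03,  -0.00], [0.0,  0.01,  0.0], [-0.00,  -0.02,  -0.0]]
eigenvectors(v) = [[0.89, -0.49, -0.76], [-0.16, -0.12, 0.4], [0.43, 0.86, -0.51]]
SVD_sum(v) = [[0.51, 1.63, 0.52],[-0.09, -0.28, -0.09],[0.25, 0.79, 0.25]] + [[-0.0, 0.00, 0.00],[-0.0, 0.0, 0.00],[0.0, -0.0, -0.0]] + [[0.0,-0.0,0.00],[-0.00,0.00,-0.00],[-0.00,0.0,-0.00]]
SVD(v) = [[-0.89,-0.45,-0.09], [0.15,-0.47,0.87], [-0.43,0.76,0.49]] @ diag([2.0077563657544375, 0.0034410365920967165, 0.0015921808006493208]) @ [[-0.29, -0.91, -0.29],[0.9, -0.15, -0.4],[-0.32, 0.38, -0.87]]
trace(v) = 0.48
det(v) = -0.00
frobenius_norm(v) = 2.01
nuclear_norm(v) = 2.01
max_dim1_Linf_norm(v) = 1.63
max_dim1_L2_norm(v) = 1.79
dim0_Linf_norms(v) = [0.51, 1.63, 0.52]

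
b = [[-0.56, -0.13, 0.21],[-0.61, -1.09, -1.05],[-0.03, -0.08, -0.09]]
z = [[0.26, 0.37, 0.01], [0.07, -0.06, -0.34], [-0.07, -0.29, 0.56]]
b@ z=[[-0.17, -0.26, 0.16], [-0.16, 0.14, -0.22], [-0.01, 0.02, -0.02]]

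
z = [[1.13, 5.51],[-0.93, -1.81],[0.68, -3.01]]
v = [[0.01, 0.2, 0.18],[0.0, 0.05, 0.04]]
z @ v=[[0.01, 0.5, 0.42], [-0.01, -0.28, -0.24], [0.01, -0.01, 0.0]]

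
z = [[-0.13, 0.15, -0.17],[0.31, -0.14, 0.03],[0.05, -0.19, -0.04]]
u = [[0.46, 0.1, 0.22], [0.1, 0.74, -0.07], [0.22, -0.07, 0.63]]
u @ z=[[-0.02, 0.01, -0.08], [0.21, -0.08, 0.01], [-0.02, -0.08, -0.06]]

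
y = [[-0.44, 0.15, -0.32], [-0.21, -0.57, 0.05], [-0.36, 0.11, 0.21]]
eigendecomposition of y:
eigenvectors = [[0.35+0.00j, (-0.03+0.65j), -0.03-0.65j], [(-0.13+0j), -0.70+0.00j, (-0.7-0j)], [-0.93+0.00j, 0.02+0.30j, (0.02-0.3j)]]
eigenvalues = [(0.36+0j), (-0.58+0.17j), (-0.58-0.17j)]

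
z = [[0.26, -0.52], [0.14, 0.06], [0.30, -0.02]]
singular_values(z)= [0.61, 0.29]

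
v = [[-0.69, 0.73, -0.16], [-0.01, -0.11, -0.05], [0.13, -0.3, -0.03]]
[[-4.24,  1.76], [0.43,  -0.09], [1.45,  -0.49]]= v @ [[2.75, -0.67], [-3.51, 1.48], [-1.37, -1.35]]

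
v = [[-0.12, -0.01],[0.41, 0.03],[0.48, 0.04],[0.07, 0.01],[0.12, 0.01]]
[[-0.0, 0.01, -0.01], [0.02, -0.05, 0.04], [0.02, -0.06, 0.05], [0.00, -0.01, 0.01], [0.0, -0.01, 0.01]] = v@[[0.03, -0.09, 0.08], [0.11, -0.3, 0.25]]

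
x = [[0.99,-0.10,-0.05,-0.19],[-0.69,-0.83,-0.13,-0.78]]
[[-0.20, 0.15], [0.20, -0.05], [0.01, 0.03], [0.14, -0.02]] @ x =[[-0.30,  -0.10,  -0.01,  -0.08],[0.23,  0.02,  -0.0,  0.0],[-0.01,  -0.03,  -0.00,  -0.03],[0.15,  0.00,  -0.0,  -0.01]]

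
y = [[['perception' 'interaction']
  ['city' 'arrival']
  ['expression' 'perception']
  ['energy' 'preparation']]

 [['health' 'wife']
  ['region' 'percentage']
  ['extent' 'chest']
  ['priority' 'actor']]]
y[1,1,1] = 'percentage'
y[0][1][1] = 'arrival'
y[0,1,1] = 'arrival'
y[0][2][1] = 'perception'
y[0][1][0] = 'city'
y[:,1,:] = [['city', 'arrival'], ['region', 'percentage']]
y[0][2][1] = 'perception'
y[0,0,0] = 'perception'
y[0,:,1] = ['interaction', 'arrival', 'perception', 'preparation']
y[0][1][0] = 'city'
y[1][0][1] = 'wife'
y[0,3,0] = 'energy'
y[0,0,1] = 'interaction'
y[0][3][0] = 'energy'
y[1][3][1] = 'actor'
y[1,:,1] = ['wife', 'percentage', 'chest', 'actor']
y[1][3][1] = 'actor'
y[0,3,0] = 'energy'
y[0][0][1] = 'interaction'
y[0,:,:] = [['perception', 'interaction'], ['city', 'arrival'], ['expression', 'perception'], ['energy', 'preparation']]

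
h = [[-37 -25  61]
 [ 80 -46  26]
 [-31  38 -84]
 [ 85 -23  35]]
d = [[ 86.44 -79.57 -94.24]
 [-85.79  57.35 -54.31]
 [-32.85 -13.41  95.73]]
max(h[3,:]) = 85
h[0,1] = -25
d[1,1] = 57.35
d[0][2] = -94.24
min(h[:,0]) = -37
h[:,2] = [61, 26, -84, 35]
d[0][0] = 86.44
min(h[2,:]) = -84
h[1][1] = -46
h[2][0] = -31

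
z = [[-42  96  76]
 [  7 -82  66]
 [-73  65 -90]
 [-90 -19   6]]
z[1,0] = 7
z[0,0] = -42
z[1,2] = 66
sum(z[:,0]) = -198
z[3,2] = 6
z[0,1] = 96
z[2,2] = -90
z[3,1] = -19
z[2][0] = -73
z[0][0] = -42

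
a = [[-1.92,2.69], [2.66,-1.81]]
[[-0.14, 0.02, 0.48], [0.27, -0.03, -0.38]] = a @ [[0.13, -0.01, -0.04],[0.04, 0.00, 0.15]]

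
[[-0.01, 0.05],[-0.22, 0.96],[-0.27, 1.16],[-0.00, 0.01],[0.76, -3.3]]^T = [[-0.01,-0.22,-0.27,-0.00,0.76],[0.05,0.96,1.16,0.01,-3.3]]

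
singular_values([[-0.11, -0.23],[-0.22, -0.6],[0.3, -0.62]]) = [0.89, 0.39]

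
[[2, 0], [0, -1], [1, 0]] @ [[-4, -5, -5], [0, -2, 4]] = [[-8, -10, -10], [0, 2, -4], [-4, -5, -5]]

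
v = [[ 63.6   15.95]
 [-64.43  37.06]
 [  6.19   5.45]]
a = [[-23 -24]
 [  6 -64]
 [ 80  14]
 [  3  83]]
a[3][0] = 3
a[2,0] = 80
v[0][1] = 15.95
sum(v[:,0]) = 5.359999999999995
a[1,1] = -64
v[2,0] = 6.19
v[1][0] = -64.43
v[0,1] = 15.95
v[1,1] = 37.06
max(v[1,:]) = 37.06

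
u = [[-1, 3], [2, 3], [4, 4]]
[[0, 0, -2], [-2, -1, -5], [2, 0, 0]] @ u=[[-8, -8], [-20, -29], [-2, 6]]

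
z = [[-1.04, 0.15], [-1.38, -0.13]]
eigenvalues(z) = [-0.59, -0.58]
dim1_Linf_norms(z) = [1.04, 1.38]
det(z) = 0.34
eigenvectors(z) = [[-0.32, -0.31], [-0.95, -0.95]]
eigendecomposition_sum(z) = [[-27.14, 8.85], [-81.42, 26.55]] + [[26.1, -8.70], [80.04, -26.68]]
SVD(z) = [[-0.60, -0.80], [-0.8, 0.60]] @ diag([1.728058394851252, 0.1980257154616907]) @ [[1.00, 0.01], [0.01, -1.00]]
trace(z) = -1.17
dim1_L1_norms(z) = [1.19, 1.51]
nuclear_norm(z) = 1.93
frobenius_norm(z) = 1.74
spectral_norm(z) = 1.73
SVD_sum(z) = [[-1.04, -0.01], [-1.38, -0.01]] + [[-0.0, 0.16],[0.00, -0.12]]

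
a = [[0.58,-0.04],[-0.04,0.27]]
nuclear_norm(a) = 0.85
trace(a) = 0.85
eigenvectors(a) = [[0.99, 0.13],[-0.13, 0.99]]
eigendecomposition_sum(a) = [[0.58, -0.07], [-0.07, 0.01]] + [[0.00, 0.03], [0.03, 0.26]]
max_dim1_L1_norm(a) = 0.62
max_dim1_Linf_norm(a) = 0.58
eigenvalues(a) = [0.59, 0.26]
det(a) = 0.15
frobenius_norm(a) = 0.64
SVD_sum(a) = [[0.58,  -0.07], [-0.07,  0.01]] + [[0.0,0.03], [0.03,0.26]]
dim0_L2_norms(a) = [0.58, 0.27]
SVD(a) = [[-0.99, 0.13],  [0.13, 0.99]] @ diag([0.5850781059358211, 0.26492189406417876]) @ [[-0.99, 0.13], [0.13, 0.99]]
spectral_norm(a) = 0.59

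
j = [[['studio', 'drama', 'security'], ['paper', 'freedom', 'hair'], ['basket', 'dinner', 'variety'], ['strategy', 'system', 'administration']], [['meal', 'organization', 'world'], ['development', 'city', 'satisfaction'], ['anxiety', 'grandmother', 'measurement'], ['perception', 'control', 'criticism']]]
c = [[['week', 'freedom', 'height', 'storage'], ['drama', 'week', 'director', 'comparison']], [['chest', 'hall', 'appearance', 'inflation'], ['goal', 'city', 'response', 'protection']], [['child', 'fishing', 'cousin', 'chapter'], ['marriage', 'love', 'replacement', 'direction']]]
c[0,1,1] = 'week'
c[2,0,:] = ['child', 'fishing', 'cousin', 'chapter']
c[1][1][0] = 'goal'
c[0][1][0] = 'drama'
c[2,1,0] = 'marriage'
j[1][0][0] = 'meal'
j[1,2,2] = 'measurement'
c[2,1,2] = 'replacement'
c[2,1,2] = 'replacement'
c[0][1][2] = 'director'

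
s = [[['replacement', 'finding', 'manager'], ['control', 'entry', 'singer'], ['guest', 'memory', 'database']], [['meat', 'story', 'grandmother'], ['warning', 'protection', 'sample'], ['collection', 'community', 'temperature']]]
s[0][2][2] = 'database'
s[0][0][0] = 'replacement'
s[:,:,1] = [['finding', 'entry', 'memory'], ['story', 'protection', 'community']]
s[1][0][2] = 'grandmother'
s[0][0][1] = 'finding'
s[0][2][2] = 'database'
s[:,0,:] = [['replacement', 'finding', 'manager'], ['meat', 'story', 'grandmother']]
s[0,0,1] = 'finding'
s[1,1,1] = 'protection'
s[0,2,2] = 'database'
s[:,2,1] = ['memory', 'community']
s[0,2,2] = 'database'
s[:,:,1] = [['finding', 'entry', 'memory'], ['story', 'protection', 'community']]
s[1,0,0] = 'meat'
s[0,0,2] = 'manager'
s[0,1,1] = 'entry'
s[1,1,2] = 'sample'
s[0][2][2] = 'database'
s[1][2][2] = 'temperature'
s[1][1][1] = 'protection'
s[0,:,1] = ['finding', 'entry', 'memory']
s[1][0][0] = 'meat'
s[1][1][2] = 'sample'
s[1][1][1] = 'protection'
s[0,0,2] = 'manager'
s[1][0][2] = 'grandmother'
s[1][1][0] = 'warning'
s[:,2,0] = ['guest', 'collection']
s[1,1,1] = 'protection'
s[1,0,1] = 'story'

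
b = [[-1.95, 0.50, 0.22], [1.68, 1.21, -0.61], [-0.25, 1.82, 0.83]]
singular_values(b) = [2.68, 2.28, 0.65]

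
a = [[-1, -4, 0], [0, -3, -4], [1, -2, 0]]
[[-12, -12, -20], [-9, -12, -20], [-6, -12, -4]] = a@[[0, -4, 4], [3, 4, 4], [0, 0, 2]]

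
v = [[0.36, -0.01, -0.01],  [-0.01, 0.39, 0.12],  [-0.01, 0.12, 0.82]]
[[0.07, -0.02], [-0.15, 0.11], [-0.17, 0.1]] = v @ [[0.17, -0.06], [-0.34, 0.25], [-0.16, 0.08]]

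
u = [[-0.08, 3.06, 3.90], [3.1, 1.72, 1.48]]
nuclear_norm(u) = 8.41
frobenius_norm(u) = 6.27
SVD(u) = [[-0.84, -0.54], [-0.54, 0.84]] @ diag([5.614421419973174, 2.7959027377479386]) @ [[-0.29, -0.62, -0.73],[0.95, -0.07, -0.31]]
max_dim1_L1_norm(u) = 7.04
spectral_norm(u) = 5.61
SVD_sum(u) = [[1.35, 2.95, 3.43], [0.87, 1.90, 2.21]] + [[-1.43,0.11,0.47],  [2.23,-0.18,-0.73]]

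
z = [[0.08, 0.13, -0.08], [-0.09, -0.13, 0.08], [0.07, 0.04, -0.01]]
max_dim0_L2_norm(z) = 0.19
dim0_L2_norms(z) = [0.14, 0.19, 0.11]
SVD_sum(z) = [[0.09, 0.13, -0.07], [-0.09, -0.13, 0.08], [0.04, 0.05, -0.03]] + [[-0.01, 0.0, -0.01],[0.0, -0.0, 0.0],[0.03, -0.01, 0.02]] + [[-0.0, 0.00, 0.00],[-0.00, 0.0, 0.0],[-0.00, 0.0, 0.0]]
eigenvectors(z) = [[-0.68+0.00j, (-0.68-0j), -0.18+0.00j],[0.63-0.09j, 0.63+0.09j, 0.59+0.00j],[0.07+0.35j, 0.07-0.35j, 0.79+0.00j]]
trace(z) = -0.06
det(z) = 0.00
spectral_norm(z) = 0.26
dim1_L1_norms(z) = [0.29, 0.3, 0.12]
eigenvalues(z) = [(-0.03+0.06j), (-0.03-0.06j), 0j]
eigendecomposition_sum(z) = [[0.04+0.07j,(0.07+0.05j),-0.04-0.02j], [-0.05-0.06j,-0.07-0.03j,(0.04+0.01j)], [(0.03-0.03j),(0.02-0.04j),(-0.01+0.02j)]] + [[(0.04-0.07j), 0.07-0.05j, -0.04+0.02j],[-0.05+0.06j, -0.07+0.03j, 0.04-0.01j],[0.03+0.03j, (0.02+0.04j), (-0.01-0.02j)]] + [[(-0+0j), -0.00+0.00j, -0.00-0.00j], [-0j, -0j, 0.00+0.00j], [(0.01-0j), (0.01-0j), 0.00+0.00j]]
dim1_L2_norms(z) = [0.17, 0.18, 0.08]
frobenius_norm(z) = 0.26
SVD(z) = [[-0.67, 0.29, -0.68],[0.69, -0.10, -0.72],[-0.27, -0.95, -0.13]] @ diag([0.256676076144536, 0.04259544474540578, 0.0017378210452604057]) @ [[-0.53, -0.73, 0.43],[-0.82, 0.29, -0.5],[0.24, -0.62, -0.75]]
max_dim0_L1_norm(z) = 0.3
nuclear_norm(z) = 0.30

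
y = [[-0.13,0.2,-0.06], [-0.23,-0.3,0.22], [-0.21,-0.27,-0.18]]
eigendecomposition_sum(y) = [[(-0.16-0j),  (0.01-0j),  (-0.12-0j)],  [0.07+0.00j,  (-0+0j),  (0.05+0j)],  [(-0.16-0j),  0.01-0.00j,  -0.12-0.00j]] + [[(0.01+0.09j), 0.10+0.06j, 0.03-0.07j], [-0.15-0.04j, -0.15+0.11j, 0.09+0.08j], [-0.03-0.13j, -0.14-0.07j, (-0.03+0.1j)]] + [[(0.01-0.09j), (0.1-0.06j), (0.03+0.07j)], [-0.15+0.04j, -0.15-0.11j, (0.09-0.08j)], [-0.03+0.13j, (-0.14+0.07j), -0.03-0.10j]]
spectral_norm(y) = 0.52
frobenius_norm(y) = 0.63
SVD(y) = [[0.20,-0.38,0.9],[-0.78,0.5,0.39],[-0.60,-0.78,-0.20]] @ diag([0.5211525867585599, 0.2903166046804836, 0.21287613854459472]) @ [[0.53, 0.83, -0.15],[0.34, -0.05, 0.94],[-0.77, 0.55, 0.31]]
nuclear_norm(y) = 1.02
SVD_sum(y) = [[0.06,  0.09,  -0.02],[-0.22,  -0.34,  0.06],[-0.17,  -0.26,  0.05]] + [[-0.04,0.01,-0.10], [0.05,-0.01,0.14], [-0.08,0.01,-0.21]] + [[-0.15, 0.11, 0.06], [-0.06, 0.05, 0.03], [0.03, -0.02, -0.01]]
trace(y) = -0.61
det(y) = -0.03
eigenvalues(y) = [(-0.28+0j), (-0.17+0.3j), (-0.17-0.3j)]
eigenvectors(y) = [[0.68+0.00j,(0.16+0.39j),0.16-0.39j], [-0.29+0.00j,-0.69+0.00j,-0.69-0.00j], [(0.68+0j),(-0.25-0.53j),-0.25+0.53j]]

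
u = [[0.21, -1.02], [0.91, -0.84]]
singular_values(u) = [1.54, 0.49]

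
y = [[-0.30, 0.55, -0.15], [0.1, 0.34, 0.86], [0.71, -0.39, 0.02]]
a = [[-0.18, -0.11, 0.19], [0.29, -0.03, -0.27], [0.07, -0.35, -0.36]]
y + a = [[-0.48, 0.44, 0.04], [0.39, 0.31, 0.59], [0.78, -0.74, -0.34]]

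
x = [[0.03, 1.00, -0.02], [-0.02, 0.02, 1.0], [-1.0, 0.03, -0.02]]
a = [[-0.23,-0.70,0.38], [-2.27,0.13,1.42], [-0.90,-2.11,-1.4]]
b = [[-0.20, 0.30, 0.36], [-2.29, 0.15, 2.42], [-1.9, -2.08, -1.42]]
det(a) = 4.34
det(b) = -1.50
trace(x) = 0.03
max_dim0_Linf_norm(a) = 2.27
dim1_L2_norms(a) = [0.83, 2.68, 2.69]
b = a + x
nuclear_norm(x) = 3.00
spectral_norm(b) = 3.39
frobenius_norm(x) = 1.73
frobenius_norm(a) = 3.89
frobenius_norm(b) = 4.62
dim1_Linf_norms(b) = [0.36, 2.42, 2.08]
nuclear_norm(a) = 6.02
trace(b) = -1.47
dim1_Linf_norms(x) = [1.0, 1.0, 1.0]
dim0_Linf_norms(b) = [2.29, 2.08, 2.42]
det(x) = -1.00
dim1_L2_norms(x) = [1.0, 1.0, 1.0]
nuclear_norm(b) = 6.67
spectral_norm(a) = 2.73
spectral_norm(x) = 1.00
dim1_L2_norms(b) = [0.51, 3.34, 3.15]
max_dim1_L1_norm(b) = 5.4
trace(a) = -1.50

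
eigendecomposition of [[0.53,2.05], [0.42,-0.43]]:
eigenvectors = [[0.96, -0.8], [0.27, 0.60]]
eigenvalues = [1.09, -0.99]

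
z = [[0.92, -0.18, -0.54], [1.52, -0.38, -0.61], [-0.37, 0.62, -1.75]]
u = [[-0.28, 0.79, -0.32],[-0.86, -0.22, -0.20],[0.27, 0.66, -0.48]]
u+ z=[[0.64, 0.61, -0.86], [0.66, -0.6, -0.81], [-0.1, 1.28, -2.23]]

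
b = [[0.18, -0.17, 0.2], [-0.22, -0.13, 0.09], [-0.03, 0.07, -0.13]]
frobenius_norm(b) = 0.44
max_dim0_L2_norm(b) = 0.29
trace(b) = -0.08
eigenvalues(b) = [0.25, -0.05, -0.28]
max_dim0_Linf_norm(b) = 0.22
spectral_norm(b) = 0.35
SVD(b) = [[-0.9, 0.19, 0.39], [-0.13, -0.98, 0.18], [0.41, 0.11, 0.90]] @ diag([0.34828683462309384, 0.27358022825406547, 0.03535731235090052]) @ [[-0.42, 0.57, -0.71], [0.9, 0.37, -0.23], [0.13, -0.73, -0.67]]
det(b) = 0.00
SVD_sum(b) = [[0.13, -0.18, 0.22],  [0.02, -0.03, 0.03],  [-0.06, 0.08, -0.1]] + [[0.05, 0.02, -0.01], [-0.24, -0.1, 0.06], [0.03, 0.01, -0.01]] + [[0.00, -0.01, -0.01], [0.00, -0.00, -0.00], [0.0, -0.02, -0.02]]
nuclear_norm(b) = 0.66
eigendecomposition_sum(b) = [[0.22,  -0.08,  0.1], [-0.14,  0.05,  -0.06], [-0.04,  0.02,  -0.02]] + [[0.00, 0.00, 0.00], [-0.01, -0.01, -0.05], [-0.01, -0.01, -0.04]] + [[-0.04, -0.09, 0.1], [-0.07, -0.17, 0.20], [0.03, 0.06, -0.07]]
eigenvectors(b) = [[-0.84, -0.01, -0.44],[0.53, 0.76, -0.84],[0.16, 0.65, 0.31]]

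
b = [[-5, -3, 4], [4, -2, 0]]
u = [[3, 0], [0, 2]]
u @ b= [[-15, -9, 12], [8, -4, 0]]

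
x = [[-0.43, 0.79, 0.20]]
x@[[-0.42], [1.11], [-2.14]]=[[0.63]]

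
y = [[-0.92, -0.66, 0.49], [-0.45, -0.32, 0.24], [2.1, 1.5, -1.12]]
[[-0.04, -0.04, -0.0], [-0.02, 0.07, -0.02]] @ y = [[0.05, 0.04, -0.03], [-0.06, -0.04, 0.03]]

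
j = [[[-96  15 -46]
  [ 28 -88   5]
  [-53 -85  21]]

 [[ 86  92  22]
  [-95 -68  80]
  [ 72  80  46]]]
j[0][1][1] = -88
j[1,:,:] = [[86, 92, 22], [-95, -68, 80], [72, 80, 46]]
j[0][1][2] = 5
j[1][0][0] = 86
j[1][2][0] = 72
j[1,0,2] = 22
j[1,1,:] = [-95, -68, 80]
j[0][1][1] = -88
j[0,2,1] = -85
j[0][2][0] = -53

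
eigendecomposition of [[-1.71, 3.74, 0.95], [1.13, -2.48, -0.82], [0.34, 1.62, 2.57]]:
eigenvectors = [[0.83, -0.78, 0.10],[-0.55, -0.48, -0.14],[0.09, 0.41, 0.98]]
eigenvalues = [-4.06, 0.08, 2.37]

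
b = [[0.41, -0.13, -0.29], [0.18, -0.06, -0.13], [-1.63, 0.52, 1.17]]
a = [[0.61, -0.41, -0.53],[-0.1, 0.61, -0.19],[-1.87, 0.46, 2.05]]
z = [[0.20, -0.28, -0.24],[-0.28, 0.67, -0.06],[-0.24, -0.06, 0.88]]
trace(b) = 1.52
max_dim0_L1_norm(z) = 1.18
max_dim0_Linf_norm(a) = 2.05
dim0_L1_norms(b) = [2.22, 0.71, 1.59]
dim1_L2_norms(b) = [0.52, 0.23, 2.07]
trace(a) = 3.27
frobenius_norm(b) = 2.15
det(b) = -0.00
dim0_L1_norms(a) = [2.58, 1.48, 2.77]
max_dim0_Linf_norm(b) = 1.63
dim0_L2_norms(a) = [1.97, 0.87, 2.13]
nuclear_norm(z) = 1.75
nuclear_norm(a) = 3.65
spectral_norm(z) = 0.96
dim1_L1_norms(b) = [0.83, 0.37, 3.32]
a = b + z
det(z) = 0.00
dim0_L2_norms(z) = [0.42, 0.73, 0.91]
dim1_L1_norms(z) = [0.72, 1.01, 1.18]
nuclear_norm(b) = 2.15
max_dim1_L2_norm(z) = 0.91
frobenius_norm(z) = 1.24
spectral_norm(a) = 2.94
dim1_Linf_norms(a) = [0.61, 0.61, 2.05]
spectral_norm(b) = 2.15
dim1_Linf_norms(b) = [0.41, 0.18, 1.63]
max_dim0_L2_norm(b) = 1.69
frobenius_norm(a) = 3.02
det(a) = 0.01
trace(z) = 1.75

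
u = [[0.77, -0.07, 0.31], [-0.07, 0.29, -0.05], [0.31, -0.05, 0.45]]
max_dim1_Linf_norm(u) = 0.77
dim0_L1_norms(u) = [1.15, 0.41, 0.81]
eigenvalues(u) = [0.97, 0.26, 0.28]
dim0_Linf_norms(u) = [0.77, 0.29, 0.45]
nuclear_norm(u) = 1.51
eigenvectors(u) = [[-0.85, 0.47, 0.26], [0.13, -0.3, 0.95], [-0.52, -0.83, -0.19]]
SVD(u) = [[-0.85,0.26,0.47], [0.13,0.95,-0.3], [-0.52,-0.19,-0.83]] @ diag([0.9696854959256694, 0.281115293259108, 0.2591992108152225]) @ [[-0.85,0.13,-0.52], [0.26,0.95,-0.19], [0.47,-0.30,-0.83]]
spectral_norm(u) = 0.97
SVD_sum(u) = [[0.7,  -0.1,  0.42], [-0.10,  0.02,  -0.06], [0.42,  -0.06,  0.26]] + [[0.02, 0.07, -0.01],[0.07, 0.25, -0.05],[-0.01, -0.05, 0.01]] + [[0.06, -0.04, -0.10], [-0.04, 0.02, 0.06], [-0.1, 0.06, 0.18]]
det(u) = 0.07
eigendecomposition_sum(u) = [[0.70, -0.1, 0.42], [-0.10, 0.02, -0.06], [0.42, -0.06, 0.26]] + [[0.06, -0.04, -0.1], [-0.04, 0.02, 0.06], [-0.10, 0.06, 0.18]] + [[0.02, 0.07, -0.01], [0.07, 0.25, -0.05], [-0.01, -0.05, 0.01]]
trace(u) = 1.51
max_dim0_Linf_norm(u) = 0.77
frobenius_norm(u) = 1.04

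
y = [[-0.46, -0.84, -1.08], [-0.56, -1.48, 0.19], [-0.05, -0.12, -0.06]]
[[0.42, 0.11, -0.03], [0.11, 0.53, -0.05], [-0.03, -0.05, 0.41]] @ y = [[-0.25,-0.51,-0.43], [-0.34,-0.87,-0.02], [0.02,0.05,-0.0]]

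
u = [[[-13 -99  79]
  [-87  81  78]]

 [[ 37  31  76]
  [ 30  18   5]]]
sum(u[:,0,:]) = 111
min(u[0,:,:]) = -99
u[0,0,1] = -99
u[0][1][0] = -87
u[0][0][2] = 79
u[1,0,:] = [37, 31, 76]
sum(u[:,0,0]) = 24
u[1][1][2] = 5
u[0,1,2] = 78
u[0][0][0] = -13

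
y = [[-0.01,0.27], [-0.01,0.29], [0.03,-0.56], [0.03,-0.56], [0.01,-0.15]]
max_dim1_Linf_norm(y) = 0.56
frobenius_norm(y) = 0.90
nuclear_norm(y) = 0.91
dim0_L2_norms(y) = [0.05, 0.9]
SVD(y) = [[-0.30, -0.53], [-0.32, -0.68], [0.62, -0.26], [0.62, -0.26], [0.17, -0.36]] @ diag([0.8993072519630352, 0.006816638958727763]) @ [[0.05, -1.0], [-1.0, -0.05]]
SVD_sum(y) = [[-0.01, 0.27], [-0.01, 0.29], [0.03, -0.56], [0.03, -0.56], [0.01, -0.15]] + [[0.00,0.0], [0.0,0.0], [0.00,0.0], [0.0,0.00], [0.00,0.0]]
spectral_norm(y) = 0.90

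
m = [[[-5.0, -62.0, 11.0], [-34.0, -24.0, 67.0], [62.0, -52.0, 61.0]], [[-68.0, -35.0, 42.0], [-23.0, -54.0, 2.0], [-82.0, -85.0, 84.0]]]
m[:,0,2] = [11.0, 42.0]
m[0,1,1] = -24.0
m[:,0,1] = [-62.0, -35.0]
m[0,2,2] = 61.0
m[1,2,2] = 84.0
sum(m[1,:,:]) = -219.0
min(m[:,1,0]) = -34.0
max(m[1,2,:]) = 84.0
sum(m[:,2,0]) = -20.0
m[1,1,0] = -23.0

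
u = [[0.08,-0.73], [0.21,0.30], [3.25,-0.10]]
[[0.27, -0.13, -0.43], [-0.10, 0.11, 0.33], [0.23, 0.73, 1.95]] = u@[[0.06, 0.23, 0.62], [-0.36, 0.21, 0.66]]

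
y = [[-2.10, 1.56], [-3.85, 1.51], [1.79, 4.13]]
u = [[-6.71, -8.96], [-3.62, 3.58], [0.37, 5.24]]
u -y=[[-4.61, -10.52],  [0.23, 2.07],  [-1.42, 1.11]]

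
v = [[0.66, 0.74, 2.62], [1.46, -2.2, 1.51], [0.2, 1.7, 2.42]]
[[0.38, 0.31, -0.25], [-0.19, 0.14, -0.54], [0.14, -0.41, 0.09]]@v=[[0.65, -0.83, 0.86], [-0.03, -1.37, -1.59], [-0.49, 1.16, -0.03]]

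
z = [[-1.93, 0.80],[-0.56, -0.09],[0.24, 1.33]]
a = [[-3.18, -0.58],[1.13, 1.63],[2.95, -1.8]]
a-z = [[-1.25, -1.38], [1.69, 1.72], [2.71, -3.13]]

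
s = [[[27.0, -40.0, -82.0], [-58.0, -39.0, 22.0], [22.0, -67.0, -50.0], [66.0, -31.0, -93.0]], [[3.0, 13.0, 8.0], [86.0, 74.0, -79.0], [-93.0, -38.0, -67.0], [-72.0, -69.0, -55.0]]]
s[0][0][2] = -82.0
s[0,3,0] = 66.0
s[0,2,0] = 22.0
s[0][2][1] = -67.0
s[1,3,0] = -72.0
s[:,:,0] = [[27.0, -58.0, 22.0, 66.0], [3.0, 86.0, -93.0, -72.0]]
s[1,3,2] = -55.0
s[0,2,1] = -67.0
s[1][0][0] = 3.0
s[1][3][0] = -72.0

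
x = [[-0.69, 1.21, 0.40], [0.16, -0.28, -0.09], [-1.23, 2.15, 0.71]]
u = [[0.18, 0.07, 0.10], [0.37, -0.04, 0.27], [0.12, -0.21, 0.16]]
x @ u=[[0.37, -0.18, 0.32], [-0.09, 0.04, -0.07], [0.66, -0.32, 0.57]]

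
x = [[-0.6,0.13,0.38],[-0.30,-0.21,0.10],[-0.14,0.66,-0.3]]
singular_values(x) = [0.78, 0.76, 0.17]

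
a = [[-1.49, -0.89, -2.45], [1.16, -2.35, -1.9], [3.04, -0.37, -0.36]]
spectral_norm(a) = 3.96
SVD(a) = [[0.38, -0.72, 0.58], [0.81, -0.06, -0.59], [0.46, 0.69, 0.56]] @ diag([3.9639385348780984, 3.5456700201563836, 0.8463541811042825]) @ [[0.45, -0.6, -0.66], [0.88, 0.15, 0.46], [0.18, 0.78, -0.6]]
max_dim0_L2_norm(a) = 3.58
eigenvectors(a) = [[(0.6+0j), (0.6-0j), -0.22+0.00j], [0.49-0.24j, (0.49+0.24j), (-0.91+0j)], [-0.19-0.55j, -0.19+0.55j, 0.34+0.00j]]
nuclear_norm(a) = 8.36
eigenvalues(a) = [(-1.43+2.6j), (-1.43-2.6j), (-1.35+0j)]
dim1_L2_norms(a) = [3.0, 3.24, 3.08]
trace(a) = -4.20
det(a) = -11.90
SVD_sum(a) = [[0.66, -0.9, -0.99], [1.42, -1.93, -2.11], [0.81, -1.10, -1.20]] + [[-2.24, -0.37, -1.17], [-0.17, -0.03, -0.09], [2.15, 0.36, 1.12]] + [[0.09, 0.39, -0.29], [-0.09, -0.39, 0.30], [0.09, 0.37, -0.28]]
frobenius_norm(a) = 5.39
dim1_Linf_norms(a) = [2.45, 2.35, 3.04]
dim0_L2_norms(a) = [3.58, 2.54, 3.12]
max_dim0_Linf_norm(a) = 3.04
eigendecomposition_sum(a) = [[(-0.91+1.61j), (-0.27-0.59j), -1.30-0.52j], [(-0.11+1.67j), -0.45-0.38j, -1.26+0.09j], [(1.78+0.32j), -0.46+0.44j, (-0.06+1.37j)]] + [[(-0.91-1.61j), (-0.27+0.59j), (-1.3+0.52j)], [(-0.11-1.67j), -0.45+0.38j, -1.26-0.09j], [1.78-0.32j, -0.46-0.44j, -0.06-1.37j]] + [[0.34+0.00j, -0.36+0.00j, (0.15-0j)], [1.38+0.00j, (-1.45+0j), (0.62-0j)], [-0.52-0.00j, 0.55-0.00j, (-0.23+0j)]]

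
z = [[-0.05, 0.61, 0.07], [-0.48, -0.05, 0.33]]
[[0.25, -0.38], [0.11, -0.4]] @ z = [[0.17, 0.17, -0.11], [0.19, 0.09, -0.12]]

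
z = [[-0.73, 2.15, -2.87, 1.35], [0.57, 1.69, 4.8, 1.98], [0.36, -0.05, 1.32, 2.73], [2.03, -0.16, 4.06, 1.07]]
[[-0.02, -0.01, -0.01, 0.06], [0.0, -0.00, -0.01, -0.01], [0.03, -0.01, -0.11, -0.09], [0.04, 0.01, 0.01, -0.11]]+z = [[-0.75,2.14,-2.88,1.41], [0.57,1.69,4.79,1.97], [0.39,-0.06,1.21,2.64], [2.07,-0.15,4.07,0.96]]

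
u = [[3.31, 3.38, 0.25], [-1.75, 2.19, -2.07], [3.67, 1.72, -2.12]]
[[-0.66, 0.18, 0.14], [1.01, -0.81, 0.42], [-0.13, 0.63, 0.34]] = u @ [[-0.21, 0.25, -0.01], [0.03, -0.19, 0.06], [-0.28, -0.02, -0.13]]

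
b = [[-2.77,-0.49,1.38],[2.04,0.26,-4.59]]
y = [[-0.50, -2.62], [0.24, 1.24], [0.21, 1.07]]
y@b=[[-3.96, -0.44, 11.34],  [1.86, 0.20, -5.36],  [1.6, 0.18, -4.62]]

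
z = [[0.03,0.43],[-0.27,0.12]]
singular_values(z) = [0.45, 0.27]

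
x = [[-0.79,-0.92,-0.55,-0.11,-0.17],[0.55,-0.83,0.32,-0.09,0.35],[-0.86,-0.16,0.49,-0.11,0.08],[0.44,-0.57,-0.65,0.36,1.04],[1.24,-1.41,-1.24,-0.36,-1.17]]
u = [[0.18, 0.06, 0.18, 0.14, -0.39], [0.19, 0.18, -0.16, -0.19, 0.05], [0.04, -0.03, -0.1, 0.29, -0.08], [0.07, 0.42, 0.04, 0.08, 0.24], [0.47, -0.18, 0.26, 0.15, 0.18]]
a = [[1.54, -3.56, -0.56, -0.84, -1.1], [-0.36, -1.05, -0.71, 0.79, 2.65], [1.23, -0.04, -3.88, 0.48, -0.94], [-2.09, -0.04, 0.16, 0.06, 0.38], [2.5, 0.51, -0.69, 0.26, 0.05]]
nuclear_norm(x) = 6.62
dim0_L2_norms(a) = [3.83, 3.75, 4.05, 1.28, 3.04]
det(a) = -0.57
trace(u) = 0.52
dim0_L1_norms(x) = [3.88, 3.89, 3.25, 1.03, 2.81]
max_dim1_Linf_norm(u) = 0.47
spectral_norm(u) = 0.65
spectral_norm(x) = 2.75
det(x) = 0.02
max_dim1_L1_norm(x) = 5.42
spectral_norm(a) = 5.12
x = u @ a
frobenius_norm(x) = 3.57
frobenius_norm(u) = 1.05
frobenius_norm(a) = 7.48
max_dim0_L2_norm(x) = 1.97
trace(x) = -1.94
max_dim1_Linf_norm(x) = 1.41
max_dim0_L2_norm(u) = 0.54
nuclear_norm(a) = 14.46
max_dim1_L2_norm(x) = 2.56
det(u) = -0.01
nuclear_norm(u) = 2.22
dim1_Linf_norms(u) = [0.39, 0.19, 0.29, 0.42, 0.47]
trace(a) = -3.28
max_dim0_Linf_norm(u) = 0.47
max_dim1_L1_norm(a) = 7.6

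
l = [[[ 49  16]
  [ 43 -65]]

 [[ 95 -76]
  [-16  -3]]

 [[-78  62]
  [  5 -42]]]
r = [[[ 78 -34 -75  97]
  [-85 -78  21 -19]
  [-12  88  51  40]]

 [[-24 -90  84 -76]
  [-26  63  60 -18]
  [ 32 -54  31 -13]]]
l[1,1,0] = -16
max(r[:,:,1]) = 88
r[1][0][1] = -90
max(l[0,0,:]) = 49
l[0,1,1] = -65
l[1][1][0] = -16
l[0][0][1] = 16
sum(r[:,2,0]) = 20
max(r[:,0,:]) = 97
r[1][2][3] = -13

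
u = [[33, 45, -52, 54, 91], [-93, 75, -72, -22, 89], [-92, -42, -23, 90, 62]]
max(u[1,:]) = 89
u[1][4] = 89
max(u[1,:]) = 89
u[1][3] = -22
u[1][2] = -72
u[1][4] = 89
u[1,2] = -72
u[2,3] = 90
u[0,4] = 91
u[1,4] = 89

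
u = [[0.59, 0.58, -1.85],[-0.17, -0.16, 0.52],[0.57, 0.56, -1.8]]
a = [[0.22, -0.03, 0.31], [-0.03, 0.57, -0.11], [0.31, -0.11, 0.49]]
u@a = [[-0.46, 0.52, -0.79], [0.13, -0.14, 0.22], [-0.45, 0.5, -0.77]]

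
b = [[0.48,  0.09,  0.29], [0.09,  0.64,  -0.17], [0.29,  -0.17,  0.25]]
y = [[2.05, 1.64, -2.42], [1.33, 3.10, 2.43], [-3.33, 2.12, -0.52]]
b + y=[[2.53, 1.73, -2.13], [1.42, 3.74, 2.26], [-3.04, 1.95, -0.27]]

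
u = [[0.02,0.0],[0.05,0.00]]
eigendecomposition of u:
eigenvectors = [[0.00, 0.37], [1.00, 0.93]]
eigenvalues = [0.0, 0.02]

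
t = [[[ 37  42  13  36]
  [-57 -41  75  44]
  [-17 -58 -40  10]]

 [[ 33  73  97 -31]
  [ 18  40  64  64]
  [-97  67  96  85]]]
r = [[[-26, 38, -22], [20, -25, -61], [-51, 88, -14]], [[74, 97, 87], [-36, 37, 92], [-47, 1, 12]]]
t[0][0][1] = 42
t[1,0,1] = 73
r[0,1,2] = -61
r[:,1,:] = [[20, -25, -61], [-36, 37, 92]]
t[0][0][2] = 13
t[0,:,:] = [[37, 42, 13, 36], [-57, -41, 75, 44], [-17, -58, -40, 10]]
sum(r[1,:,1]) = 135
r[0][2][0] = -51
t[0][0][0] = 37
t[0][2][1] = -58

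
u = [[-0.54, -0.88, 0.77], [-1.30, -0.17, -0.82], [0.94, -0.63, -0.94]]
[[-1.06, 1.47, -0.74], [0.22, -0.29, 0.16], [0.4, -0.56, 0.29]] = u @ [[0.16, -0.23, 0.11], [0.55, -0.76, 0.38], [-0.63, 0.88, -0.45]]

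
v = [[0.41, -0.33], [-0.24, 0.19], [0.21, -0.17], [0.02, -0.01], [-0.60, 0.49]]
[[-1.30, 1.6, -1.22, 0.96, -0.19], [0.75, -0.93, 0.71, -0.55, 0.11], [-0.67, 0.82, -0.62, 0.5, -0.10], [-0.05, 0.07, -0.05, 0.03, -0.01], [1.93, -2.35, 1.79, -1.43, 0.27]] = v @ [[-0.80, 2.66, -1.58, -0.06, -0.74], [2.95, -1.53, 1.72, -2.99, -0.35]]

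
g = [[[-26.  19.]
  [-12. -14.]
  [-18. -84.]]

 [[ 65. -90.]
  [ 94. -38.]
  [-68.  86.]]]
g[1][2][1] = 86.0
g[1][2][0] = -68.0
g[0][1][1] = -14.0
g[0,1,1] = -14.0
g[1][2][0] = -68.0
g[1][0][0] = 65.0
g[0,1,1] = -14.0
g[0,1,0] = -12.0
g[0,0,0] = -26.0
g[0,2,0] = -18.0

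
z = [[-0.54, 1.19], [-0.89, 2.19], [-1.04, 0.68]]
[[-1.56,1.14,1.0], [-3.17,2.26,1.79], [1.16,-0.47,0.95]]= z@ [[-2.81, 1.54, -0.51], [-2.59, 1.66, 0.61]]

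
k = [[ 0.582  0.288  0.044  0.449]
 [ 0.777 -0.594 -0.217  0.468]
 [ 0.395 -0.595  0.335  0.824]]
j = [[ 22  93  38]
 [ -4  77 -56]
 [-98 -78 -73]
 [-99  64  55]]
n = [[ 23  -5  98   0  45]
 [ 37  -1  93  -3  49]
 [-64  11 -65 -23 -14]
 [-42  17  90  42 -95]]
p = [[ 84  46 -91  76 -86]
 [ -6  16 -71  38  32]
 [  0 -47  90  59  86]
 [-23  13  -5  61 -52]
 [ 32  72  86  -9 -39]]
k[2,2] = 0.335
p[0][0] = 84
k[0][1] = 0.288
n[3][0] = -42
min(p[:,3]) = -9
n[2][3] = -23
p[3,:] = [-23, 13, -5, 61, -52]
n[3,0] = -42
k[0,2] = 0.044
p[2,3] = 59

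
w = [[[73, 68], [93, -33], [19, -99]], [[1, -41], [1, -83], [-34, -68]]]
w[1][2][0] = -34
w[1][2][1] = -68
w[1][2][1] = -68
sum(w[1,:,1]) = -192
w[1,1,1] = -83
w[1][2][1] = -68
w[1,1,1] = -83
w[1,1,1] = -83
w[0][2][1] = -99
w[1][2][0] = -34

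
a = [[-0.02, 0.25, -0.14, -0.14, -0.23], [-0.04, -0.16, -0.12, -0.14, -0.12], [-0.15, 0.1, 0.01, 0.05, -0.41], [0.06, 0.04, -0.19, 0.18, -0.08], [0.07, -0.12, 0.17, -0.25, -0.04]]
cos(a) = [[1.01,0.02,0.02,0.00,-0.03], [-0.00,0.99,-0.01,-0.01,-0.05], [0.01,0.00,1.04,-0.06,-0.02], [-0.02,-0.0,0.03,0.99,-0.02], [0.02,-0.02,-0.02,0.01,1.03]]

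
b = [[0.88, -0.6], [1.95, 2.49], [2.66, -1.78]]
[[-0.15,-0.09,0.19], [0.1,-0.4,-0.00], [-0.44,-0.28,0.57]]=b@[[-0.09,-0.14,0.14], [0.11,-0.05,-0.11]]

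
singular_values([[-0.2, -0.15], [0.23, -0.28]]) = [0.36, 0.25]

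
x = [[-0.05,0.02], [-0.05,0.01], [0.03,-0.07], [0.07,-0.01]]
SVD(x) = [[-0.46, -0.12], [-0.42, -0.28], [0.52, -0.84], [0.57, 0.46]] @ diag([0.11489556128053821, 0.05566875243824034]) @ [[0.87, -0.49], [0.49, 0.87]]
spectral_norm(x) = 0.11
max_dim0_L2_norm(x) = 0.1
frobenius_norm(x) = 0.13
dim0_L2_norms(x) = [0.1, 0.07]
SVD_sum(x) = [[-0.05, 0.03], [-0.04, 0.02], [0.05, -0.03], [0.06, -0.03]] + [[-0.0, -0.01],[-0.01, -0.01],[-0.02, -0.04],[0.01, 0.02]]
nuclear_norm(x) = 0.17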